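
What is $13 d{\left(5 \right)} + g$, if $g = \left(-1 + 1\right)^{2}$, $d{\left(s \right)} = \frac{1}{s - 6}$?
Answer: $-13$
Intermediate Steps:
$d{\left(s \right)} = \frac{1}{-6 + s}$
$g = 0$ ($g = 0^{2} = 0$)
$13 d{\left(5 \right)} + g = \frac{13}{-6 + 5} + 0 = \frac{13}{-1} + 0 = 13 \left(-1\right) + 0 = -13 + 0 = -13$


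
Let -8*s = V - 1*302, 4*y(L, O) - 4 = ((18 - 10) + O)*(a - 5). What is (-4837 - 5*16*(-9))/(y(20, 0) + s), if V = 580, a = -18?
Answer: 16468/319 ≈ 51.624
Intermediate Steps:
y(L, O) = -45 - 23*O/4 (y(L, O) = 1 + (((18 - 10) + O)*(-18 - 5))/4 = 1 + ((8 + O)*(-23))/4 = 1 + (-184 - 23*O)/4 = 1 + (-46 - 23*O/4) = -45 - 23*O/4)
s = -139/4 (s = -(580 - 1*302)/8 = -(580 - 302)/8 = -⅛*278 = -139/4 ≈ -34.750)
(-4837 - 5*16*(-9))/(y(20, 0) + s) = (-4837 - 5*16*(-9))/((-45 - 23/4*0) - 139/4) = (-4837 - 80*(-9))/((-45 + 0) - 139/4) = (-4837 + 720)/(-45 - 139/4) = -4117/(-319/4) = -4117*(-4/319) = 16468/319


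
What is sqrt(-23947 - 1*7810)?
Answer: I*sqrt(31757) ≈ 178.2*I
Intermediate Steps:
sqrt(-23947 - 1*7810) = sqrt(-23947 - 7810) = sqrt(-31757) = I*sqrt(31757)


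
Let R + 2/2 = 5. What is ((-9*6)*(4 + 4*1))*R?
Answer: -1728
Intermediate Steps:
R = 4 (R = -1 + 5 = 4)
((-9*6)*(4 + 4*1))*R = ((-9*6)*(4 + 4*1))*4 = -54*(4 + 4)*4 = -54*8*4 = -432*4 = -1728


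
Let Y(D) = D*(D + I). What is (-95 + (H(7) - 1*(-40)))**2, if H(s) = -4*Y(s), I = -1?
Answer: 49729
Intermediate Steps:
Y(D) = D*(-1 + D) (Y(D) = D*(D - 1) = D*(-1 + D))
H(s) = -4*s*(-1 + s)
(-95 + (H(7) - 1*(-40)))**2 = (-95 + (4*7*(1 - 1*7) - 1*(-40)))**2 = (-95 + (4*7*(1 - 7) + 40))**2 = (-95 + (4*7*(-6) + 40))**2 = (-95 + (-168 + 40))**2 = (-95 - 128)**2 = (-223)**2 = 49729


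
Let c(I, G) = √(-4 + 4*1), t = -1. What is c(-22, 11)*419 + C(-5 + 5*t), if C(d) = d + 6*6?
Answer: 26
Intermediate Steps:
c(I, G) = 0 (c(I, G) = √(-4 + 4) = √0 = 0)
C(d) = 36 + d (C(d) = d + 36 = 36 + d)
c(-22, 11)*419 + C(-5 + 5*t) = 0*419 + (36 + (-5 + 5*(-1))) = 0 + (36 + (-5 - 5)) = 0 + (36 - 10) = 0 + 26 = 26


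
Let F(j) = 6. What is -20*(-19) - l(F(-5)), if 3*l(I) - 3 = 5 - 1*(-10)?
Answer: 374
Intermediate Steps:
l(I) = 6 (l(I) = 1 + (5 - 1*(-10))/3 = 1 + (5 + 10)/3 = 1 + (1/3)*15 = 1 + 5 = 6)
-20*(-19) - l(F(-5)) = -20*(-19) - 1*6 = 380 - 6 = 374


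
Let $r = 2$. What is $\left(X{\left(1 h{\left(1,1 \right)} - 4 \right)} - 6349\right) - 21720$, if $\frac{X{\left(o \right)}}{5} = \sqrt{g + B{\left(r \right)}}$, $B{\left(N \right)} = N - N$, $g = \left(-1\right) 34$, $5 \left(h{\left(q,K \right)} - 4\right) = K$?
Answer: $-28069 + 5 i \sqrt{34} \approx -28069.0 + 29.155 i$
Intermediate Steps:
$h{\left(q,K \right)} = 4 + \frac{K}{5}$
$g = -34$
$B{\left(N \right)} = 0$
$X{\left(o \right)} = 5 i \sqrt{34}$ ($X{\left(o \right)} = 5 \sqrt{-34 + 0} = 5 \sqrt{-34} = 5 i \sqrt{34}$)
$\left(X{\left(1 h{\left(1,1 \right)} - 4 \right)} - 6349\right) - 21720 = \left(5 i \sqrt{34} - 6349\right) - 21720 = \left(-6349 + 5 i \sqrt{34}\right) - 21720 = -28069 + 5 i \sqrt{34}$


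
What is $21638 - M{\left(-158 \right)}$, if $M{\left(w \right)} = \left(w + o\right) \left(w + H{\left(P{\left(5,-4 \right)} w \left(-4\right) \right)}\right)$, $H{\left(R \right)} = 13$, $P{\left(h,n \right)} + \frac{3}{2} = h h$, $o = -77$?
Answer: $-12437$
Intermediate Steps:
$P{\left(h,n \right)} = - \frac{3}{2} + h^{2}$ ($P{\left(h,n \right)} = - \frac{3}{2} + h h = - \frac{3}{2} + h^{2}$)
$M{\left(w \right)} = \left(-77 + w\right) \left(13 + w\right)$ ($M{\left(w \right)} = \left(w - 77\right) \left(w + 13\right) = \left(-77 + w\right) \left(13 + w\right)$)
$21638 - M{\left(-158 \right)} = 21638 - \left(-1001 + \left(-158\right)^{2} - -10112\right) = 21638 - \left(-1001 + 24964 + 10112\right) = 21638 - 34075 = -12437$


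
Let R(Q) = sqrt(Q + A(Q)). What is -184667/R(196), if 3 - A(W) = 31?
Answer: -26381*sqrt(42)/12 ≈ -14247.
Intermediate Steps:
A(W) = -28 (A(W) = 3 - 1*31 = 3 - 31 = -28)
R(Q) = sqrt(-28 + Q) (R(Q) = sqrt(Q - 28) = sqrt(-28 + Q))
-184667/R(196) = -184667/sqrt(-28 + 196) = -184667*sqrt(42)/84 = -26381*sqrt(42)/12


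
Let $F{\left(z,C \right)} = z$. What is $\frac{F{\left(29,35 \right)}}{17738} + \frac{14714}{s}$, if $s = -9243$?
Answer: $- \frac{260728885}{163952334} \approx -1.5903$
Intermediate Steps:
$\frac{F{\left(29,35 \right)}}{17738} + \frac{14714}{s} = \frac{29}{17738} + \frac{14714}{-9243} = 29 \cdot \frac{1}{17738} + 14714 \left(- \frac{1}{9243}\right) = \frac{29}{17738} - \frac{14714}{9243} = - \frac{260728885}{163952334}$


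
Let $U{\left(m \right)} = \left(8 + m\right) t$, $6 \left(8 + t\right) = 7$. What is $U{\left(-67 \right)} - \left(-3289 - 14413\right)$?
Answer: $\frac{108631}{6} \approx 18105.0$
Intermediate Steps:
$t = - \frac{41}{6}$ ($t = -8 + \frac{1}{6} \cdot 7 = -8 + \frac{7}{6} = - \frac{41}{6} \approx -6.8333$)
$U{\left(m \right)} = - \frac{164}{3} - \frac{41 m}{6}$ ($U{\left(m \right)} = \left(8 + m\right) \left(- \frac{41}{6}\right) = - \frac{164}{3} - \frac{41 m}{6}$)
$U{\left(-67 \right)} - \left(-3289 - 14413\right) = \left(- \frac{164}{3} - - \frac{2747}{6}\right) - \left(-3289 - 14413\right) = \left(- \frac{164}{3} + \frac{2747}{6}\right) - -17702 = \frac{2419}{6} + 17702 = \frac{108631}{6}$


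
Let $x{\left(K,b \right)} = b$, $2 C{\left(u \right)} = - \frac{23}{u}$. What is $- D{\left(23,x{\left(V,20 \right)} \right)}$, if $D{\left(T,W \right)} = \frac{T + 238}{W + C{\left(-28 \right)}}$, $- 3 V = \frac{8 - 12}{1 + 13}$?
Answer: $- \frac{1624}{127} \approx -12.787$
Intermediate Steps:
$C{\left(u \right)} = - \frac{23}{2 u}$ ($C{\left(u \right)} = \frac{\left(-23\right) \frac{1}{u}}{2} = - \frac{23}{2 u}$)
$V = \frac{2}{21}$ ($V = - \frac{\left(8 - 12\right) \frac{1}{1 + 13}}{3} = - \frac{\left(-4\right) \frac{1}{14}}{3} = \left(- \frac{1}{3}\right) \left(- \frac{2}{7}\right) = \frac{2}{21} \approx 0.095238$)
$D{\left(T,W \right)} = \frac{238 + T}{\frac{23}{56} + W}$ ($D{\left(T,W \right)} = \frac{T + 238}{W - \frac{23}{2 \left(-28\right)}} = \frac{238 + T}{W - - \frac{23}{56}} = \frac{238 + T}{W + \frac{23}{56}} = \frac{238 + T}{\frac{23}{56} + W}$)
$- D{\left(23,x{\left(V,20 \right)} \right)} = - \frac{56 \left(238 + 23\right)}{23 + 56 \cdot 20} = - \frac{56 \cdot 261}{23 + 1120} = - \frac{56 \cdot 261}{1143} = \left(-1\right) \frac{1624}{127} = - \frac{1624}{127}$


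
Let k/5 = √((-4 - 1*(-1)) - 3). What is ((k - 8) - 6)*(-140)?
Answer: 1960 - 700*I*√6 ≈ 1960.0 - 1714.6*I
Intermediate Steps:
k = 5*I*√6 (k = 5*√((-4 - 1*(-1)) - 3) = 5*√((-4 + 1) - 3) = 5*√(-3 - 3) = 5*√(-6) = 5*(I*√6) = 5*I*√6 ≈ 12.247*I)
((k - 8) - 6)*(-140) = ((5*I*√6 - 8) - 6)*(-140) = ((-8 + 5*I*√6) - 6)*(-140) = (-14 + 5*I*√6)*(-140) = 1960 - 700*I*√6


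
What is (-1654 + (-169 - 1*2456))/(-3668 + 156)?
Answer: 4279/3512 ≈ 1.2184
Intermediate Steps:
(-1654 + (-169 - 1*2456))/(-3668 + 156) = (-1654 + (-169 - 2456))/(-3512) = (-1654 - 2625)*(-1/3512) = -4279*(-1/3512) = 4279/3512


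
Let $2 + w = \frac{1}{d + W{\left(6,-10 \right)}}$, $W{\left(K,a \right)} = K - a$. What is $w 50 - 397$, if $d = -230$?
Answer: $- \frac{53204}{107} \approx -497.23$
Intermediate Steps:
$w = - \frac{429}{214}$ ($w = -2 + \frac{1}{-230 + \left(6 - -10\right)} = -2 + \frac{1}{-230 + \left(6 + 10\right)} = -2 + \frac{1}{-230 + 16} = -2 + \frac{1}{-214} = -2 - \frac{1}{214} = - \frac{429}{214} \approx -2.0047$)
$w 50 - 397 = \left(- \frac{429}{214}\right) 50 - 397 = - \frac{10725}{107} - 397 = - \frac{53204}{107}$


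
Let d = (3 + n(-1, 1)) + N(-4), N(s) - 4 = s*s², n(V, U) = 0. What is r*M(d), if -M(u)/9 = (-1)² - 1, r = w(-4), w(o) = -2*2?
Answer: 0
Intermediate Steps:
w(o) = -4
N(s) = 4 + s³ (N(s) = 4 + s*s² = 4 + s³)
r = -4
d = -57 (d = (3 + 0) + (4 + (-4)³) = 3 + (4 - 64) = 3 - 60 = -57)
M(u) = 0 (M(u) = -9*((-1)² - 1) = -9*(1 - 1) = -9*0 = 0)
r*M(d) = -4*0 = 0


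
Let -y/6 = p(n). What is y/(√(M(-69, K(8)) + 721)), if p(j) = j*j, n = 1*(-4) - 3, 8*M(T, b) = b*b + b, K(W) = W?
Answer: -147*√730/365 ≈ -10.881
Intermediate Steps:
M(T, b) = b/8 + b²/8 (M(T, b) = (b*b + b)/8 = (b² + b)/8 = (b + b²)/8 = b/8 + b²/8)
n = -7 (n = -4 - 3 = -7)
p(j) = j²
y = -294 (y = -6*(-7)² = -6*49 = -294)
y/(√(M(-69, K(8)) + 721)) = -294/√((⅛)*8*(1 + 8) + 721) = -294/√((⅛)*8*9 + 721) = -294/√(9 + 721) = -294*√730/730 = -147*√730/365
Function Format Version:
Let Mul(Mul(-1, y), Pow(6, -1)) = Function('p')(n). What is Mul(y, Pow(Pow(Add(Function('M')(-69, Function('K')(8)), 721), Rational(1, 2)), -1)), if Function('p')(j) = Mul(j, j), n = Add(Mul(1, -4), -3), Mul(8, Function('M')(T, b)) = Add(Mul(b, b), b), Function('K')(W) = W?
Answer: Mul(Rational(-147, 365), Pow(730, Rational(1, 2))) ≈ -10.881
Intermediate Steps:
Function('M')(T, b) = Add(Mul(Rational(1, 8), b), Mul(Rational(1, 8), Pow(b, 2))) (Function('M')(T, b) = Mul(Rational(1, 8), Add(Mul(b, b), b)) = Mul(Rational(1, 8), Add(Pow(b, 2), b)) = Mul(Rational(1, 8), Add(b, Pow(b, 2))) = Add(Mul(Rational(1, 8), b), Mul(Rational(1, 8), Pow(b, 2))))
n = -7 (n = Add(-4, -3) = -7)
Function('p')(j) = Pow(j, 2)
y = -294 (y = Mul(-6, Pow(-7, 2)) = Mul(-6, 49) = -294)
Mul(y, Pow(Pow(Add(Function('M')(-69, Function('K')(8)), 721), Rational(1, 2)), -1)) = Mul(-294, Pow(Pow(Add(Mul(Rational(1, 8), 8, Add(1, 8)), 721), Rational(1, 2)), -1)) = Mul(-294, Pow(Pow(Add(Mul(Rational(1, 8), 8, 9), 721), Rational(1, 2)), -1)) = Mul(-294, Pow(Pow(Add(9, 721), Rational(1, 2)), -1)) = Mul(-294, Pow(Pow(730, Rational(1, 2)), -1)) = Mul(-294, Mul(Rational(1, 730), Pow(730, Rational(1, 2)))) = Mul(Rational(-147, 365), Pow(730, Rational(1, 2)))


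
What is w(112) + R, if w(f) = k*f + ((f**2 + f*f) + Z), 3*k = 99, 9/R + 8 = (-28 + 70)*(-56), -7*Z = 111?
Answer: 475249657/16520 ≈ 28768.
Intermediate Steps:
Z = -111/7 (Z = -1/7*111 = -111/7 ≈ -15.857)
R = -9/2360 (R = 9/(-8 + (-28 + 70)*(-56)) = 9/(-8 + 42*(-56)) = 9/(-8 - 2352) = 9/(-2360) = 9*(-1/2360) = -9/2360 ≈ -0.0038136)
k = 33 (k = (1/3)*99 = 33)
w(f) = -111/7 + 2*f**2 + 33*f (w(f) = 33*f + ((f**2 + f*f) - 111/7) = 33*f + ((f**2 + f**2) - 111/7) = 33*f + (2*f**2 - 111/7) = 33*f + (-111/7 + 2*f**2) = -111/7 + 2*f**2 + 33*f)
w(112) + R = (-111/7 + 2*112**2 + 33*112) - 9/2360 = (-111/7 + 2*12544 + 3696) - 9/2360 = (-111/7 + 25088 + 3696) - 9/2360 = 201377/7 - 9/2360 = 475249657/16520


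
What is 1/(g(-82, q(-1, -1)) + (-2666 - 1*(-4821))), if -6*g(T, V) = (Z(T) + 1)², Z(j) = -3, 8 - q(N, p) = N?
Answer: 3/6463 ≈ 0.00046418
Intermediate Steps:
q(N, p) = 8 - N
g(T, V) = -⅔ (g(T, V) = -(-3 + 1)²/6 = -⅙*(-2)² = -⅙*4 = -⅔)
1/(g(-82, q(-1, -1)) + (-2666 - 1*(-4821))) = 1/(-⅔ + (-2666 - 1*(-4821))) = 1/(-⅔ + (-2666 + 4821)) = 1/(-⅔ + 2155) = 1/(6463/3) = 3/6463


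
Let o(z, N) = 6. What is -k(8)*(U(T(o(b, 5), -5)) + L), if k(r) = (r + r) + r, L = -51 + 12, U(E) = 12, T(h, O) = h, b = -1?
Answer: 648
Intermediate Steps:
L = -39
k(r) = 3*r (k(r) = 2*r + r = 3*r)
-k(8)*(U(T(o(b, 5), -5)) + L) = -3*8*(12 - 39) = -24*(-27) = -1*(-648) = 648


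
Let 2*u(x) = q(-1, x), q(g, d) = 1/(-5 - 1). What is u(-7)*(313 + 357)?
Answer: -335/6 ≈ -55.833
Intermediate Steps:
q(g, d) = -⅙ (q(g, d) = 1/(-6) = -⅙)
u(x) = -1/12 (u(x) = (½)*(-⅙) = -1/12)
u(-7)*(313 + 357) = -(313 + 357)/12 = -1/12*670 = -335/6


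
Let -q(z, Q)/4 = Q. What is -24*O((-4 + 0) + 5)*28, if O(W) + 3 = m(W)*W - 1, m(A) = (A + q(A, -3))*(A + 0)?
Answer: -6048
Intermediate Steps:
q(z, Q) = -4*Q
m(A) = A*(12 + A) (m(A) = (A - 4*(-3))*(A + 0) = (A + 12)*A = (12 + A)*A = A*(12 + A))
O(W) = -4 + W²*(12 + W) (O(W) = -3 + ((W*(12 + W))*W - 1) = -3 + (W²*(12 + W) - 1) = -3 + (-1 + W²*(12 + W)) = -4 + W²*(12 + W))
-24*O((-4 + 0) + 5)*28 = -24*(-4 + ((-4 + 0) + 5)²*(12 + ((-4 + 0) + 5)))*28 = -24*(-4 + (-4 + 5)²*(12 + (-4 + 5)))*28 = -24*(-4 + 1²*(12 + 1))*28 = -24*(-4 + 1*13)*28 = -24*(-4 + 13)*28 = -24*9*28 = -216*28 = -6048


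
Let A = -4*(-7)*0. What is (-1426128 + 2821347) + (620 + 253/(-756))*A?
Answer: 1395219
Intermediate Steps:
A = 0 (A = 28*0 = 0)
(-1426128 + 2821347) + (620 + 253/(-756))*A = (-1426128 + 2821347) + (620 + 253/(-756))*0 = 1395219 + (620 + 253*(-1/756))*0 = 1395219 + (620 - 253/756)*0 = 1395219 + (468467/756)*0 = 1395219 + 0 = 1395219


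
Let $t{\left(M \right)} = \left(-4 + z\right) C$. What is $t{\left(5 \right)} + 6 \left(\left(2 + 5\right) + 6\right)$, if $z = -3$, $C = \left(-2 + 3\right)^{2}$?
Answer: $71$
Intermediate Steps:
$C = 1$ ($C = 1^{2} = 1$)
$t{\left(M \right)} = -7$ ($t{\left(M \right)} = \left(-4 - 3\right) 1 = \left(-7\right) 1 = -7$)
$t{\left(5 \right)} + 6 \left(\left(2 + 5\right) + 6\right) = -7 + 6 \left(\left(2 + 5\right) + 6\right) = -7 + 6 \left(7 + 6\right) = -7 + 6 \cdot 13 = -7 + 78 = 71$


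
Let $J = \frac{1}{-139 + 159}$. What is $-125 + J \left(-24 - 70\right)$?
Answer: $- \frac{1297}{10} \approx -129.7$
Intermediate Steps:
$J = \frac{1}{20} \approx 0.05$
$-125 + J \left(-24 - 70\right) = -125 + \frac{-24 - 70}{20} = -125 + \frac{1}{20} \left(-94\right) = -125 - \frac{47}{10} = - \frac{1297}{10}$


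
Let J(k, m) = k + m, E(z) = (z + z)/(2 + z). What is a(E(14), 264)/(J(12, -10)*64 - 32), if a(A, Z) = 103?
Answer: 103/96 ≈ 1.0729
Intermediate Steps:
E(z) = 2*z/(2 + z) (E(z) = (2*z)/(2 + z) = 2*z/(2 + z))
a(E(14), 264)/(J(12, -10)*64 - 32) = 103/((12 - 10)*64 - 32) = 103/(2*64 - 32) = 103/(128 - 32) = 103/96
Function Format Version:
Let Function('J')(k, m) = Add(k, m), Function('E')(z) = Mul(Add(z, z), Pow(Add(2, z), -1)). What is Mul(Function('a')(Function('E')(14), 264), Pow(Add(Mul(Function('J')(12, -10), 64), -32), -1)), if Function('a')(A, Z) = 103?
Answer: Rational(103, 96) ≈ 1.0729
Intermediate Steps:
Function('E')(z) = Mul(2, z, Pow(Add(2, z), -1)) (Function('E')(z) = Mul(Mul(2, z), Pow(Add(2, z), -1)) = Mul(2, z, Pow(Add(2, z), -1)))
Mul(Function('a')(Function('E')(14), 264), Pow(Add(Mul(Function('J')(12, -10), 64), -32), -1)) = Mul(103, Pow(Add(Mul(Add(12, -10), 64), -32), -1)) = Mul(103, Pow(Add(Mul(2, 64), -32), -1)) = Mul(103, Pow(Add(128, -32), -1)) = Mul(103, Pow(96, -1)) = Mul(103, Rational(1, 96)) = Rational(103, 96)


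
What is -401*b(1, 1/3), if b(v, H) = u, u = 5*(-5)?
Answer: 10025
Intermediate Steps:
u = -25
b(v, H) = -25
-401*b(1, 1/3) = -401*(-25) = 10025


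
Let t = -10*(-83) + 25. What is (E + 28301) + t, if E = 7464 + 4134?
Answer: 40754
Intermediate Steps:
t = 855 (t = 830 + 25 = 855)
E = 11598
(E + 28301) + t = (11598 + 28301) + 855 = 39899 + 855 = 40754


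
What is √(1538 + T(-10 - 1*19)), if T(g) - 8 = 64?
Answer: √1610 ≈ 40.125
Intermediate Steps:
T(g) = 72 (T(g) = 8 + 64 = 72)
√(1538 + T(-10 - 1*19)) = √(1538 + 72) = √1610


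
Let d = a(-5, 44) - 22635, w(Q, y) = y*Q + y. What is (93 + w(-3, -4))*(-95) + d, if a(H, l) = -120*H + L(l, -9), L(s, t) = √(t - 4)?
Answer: -31630 + I*√13 ≈ -31630.0 + 3.6056*I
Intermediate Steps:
w(Q, y) = y + Q*y (w(Q, y) = Q*y + y = y + Q*y)
L(s, t) = √(-4 + t)
a(H, l) = -120*H + I*√13 (a(H, l) = -120*H + √(-4 - 9) = -120*H + √(-13) = -120*H + I*√13)
d = -22035 + I*√13 (d = (-120*(-5) + I*√13) - 22635 = (600 + I*√13) - 22635 = -22035 + I*√13 ≈ -22035.0 + 3.6056*I)
(93 + w(-3, -4))*(-95) + d = (93 - 4*(1 - 3))*(-95) + (-22035 + I*√13) = (93 - 4*(-2))*(-95) + (-22035 + I*√13) = (93 + 8)*(-95) + (-22035 + I*√13) = 101*(-95) + (-22035 + I*√13) = -9595 + (-22035 + I*√13) = -31630 + I*√13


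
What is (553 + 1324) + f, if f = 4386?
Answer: 6263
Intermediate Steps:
(553 + 1324) + f = (553 + 1324) + 4386 = 1877 + 4386 = 6263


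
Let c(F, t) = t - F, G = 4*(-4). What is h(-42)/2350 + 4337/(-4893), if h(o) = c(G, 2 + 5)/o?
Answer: -20389259/22997100 ≈ -0.88660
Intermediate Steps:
G = -16
h(o) = 23/o (h(o) = ((2 + 5) - 1*(-16))/o = (7 + 16)/o = 23/o)
h(-42)/2350 + 4337/(-4893) = (23/(-42))/2350 + 4337/(-4893) = (23*(-1/42))*(1/2350) + 4337*(-1/4893) = -23/42*1/2350 - 4337/4893 = -23/98700 - 4337/4893 = -20389259/22997100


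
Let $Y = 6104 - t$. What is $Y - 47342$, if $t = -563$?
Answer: $-40675$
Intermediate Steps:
$Y = 6667$ ($Y = 6104 - -563 = 6104 + 563 = 6667$)
$Y - 47342 = 6667 - 47342 = -40675$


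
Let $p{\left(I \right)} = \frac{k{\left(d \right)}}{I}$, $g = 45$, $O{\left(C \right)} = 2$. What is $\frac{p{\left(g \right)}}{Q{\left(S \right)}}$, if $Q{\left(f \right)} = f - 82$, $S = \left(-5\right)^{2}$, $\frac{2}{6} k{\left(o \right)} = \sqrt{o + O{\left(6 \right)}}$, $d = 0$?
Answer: $- \frac{\sqrt{2}}{855} \approx -0.0016541$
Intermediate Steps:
$k{\left(o \right)} = 3 \sqrt{2 + o}$ ($k{\left(o \right)} = 3 \sqrt{o + 2} = 3 \sqrt{2 + o}$)
$p{\left(I \right)} = \frac{3 \sqrt{2}}{I}$ ($p{\left(I \right)} = \frac{3 \sqrt{2 + 0}}{I} = \frac{3 \sqrt{2}}{I}$)
$S = 25$
$Q{\left(f \right)} = -82 + f$
$\frac{p{\left(g \right)}}{Q{\left(S \right)}} = \frac{3 \sqrt{2} \cdot \frac{1}{45}}{-82 + 25} = \frac{3 \sqrt{2} \cdot \frac{1}{45}}{-57} = \frac{\sqrt{2}}{15} \left(- \frac{1}{57}\right) = - \frac{\sqrt{2}}{855}$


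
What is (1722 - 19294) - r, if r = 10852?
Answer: -28424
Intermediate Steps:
(1722 - 19294) - r = (1722 - 19294) - 1*10852 = -17572 - 10852 = -28424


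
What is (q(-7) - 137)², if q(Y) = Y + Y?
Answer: 22801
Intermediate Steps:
q(Y) = 2*Y
(q(-7) - 137)² = (2*(-7) - 137)² = (-14 - 137)² = (-151)² = 22801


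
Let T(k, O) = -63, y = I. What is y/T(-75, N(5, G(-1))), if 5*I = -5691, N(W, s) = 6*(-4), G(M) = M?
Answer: 271/15 ≈ 18.067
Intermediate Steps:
N(W, s) = -24
I = -5691/5 (I = (⅕)*(-5691) = -5691/5 ≈ -1138.2)
y = -5691/5 ≈ -1138.2
y/T(-75, N(5, G(-1))) = -5691/5/(-63) = -5691/5*(-1/63) = 271/15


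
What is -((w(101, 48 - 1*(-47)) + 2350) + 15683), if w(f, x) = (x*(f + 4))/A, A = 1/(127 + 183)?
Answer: -3110283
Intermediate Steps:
A = 1/310 ≈ 0.0032258
w(f, x) = 310*x*(4 + f) (w(f, x) = (x*(f + 4))/(1/310) = (x*(4 + f))*310 = 310*x*(4 + f))
-((w(101, 48 - 1*(-47)) + 2350) + 15683) = -((310*(48 - 1*(-47))*(4 + 101) + 2350) + 15683) = -((310*(48 + 47)*105 + 2350) + 15683) = -((310*95*105 + 2350) + 15683) = -((3092250 + 2350) + 15683) = -(3094600 + 15683) = -1*3110283 = -3110283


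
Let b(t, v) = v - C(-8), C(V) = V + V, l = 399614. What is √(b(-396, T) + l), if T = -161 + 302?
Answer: 3*√44419 ≈ 632.27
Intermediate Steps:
T = 141
C(V) = 2*V
b(t, v) = 16 + v (b(t, v) = v - 2*(-8) = v - 1*(-16) = v + 16 = 16 + v)
√(b(-396, T) + l) = √((16 + 141) + 399614) = √(157 + 399614) = √399771 = 3*√44419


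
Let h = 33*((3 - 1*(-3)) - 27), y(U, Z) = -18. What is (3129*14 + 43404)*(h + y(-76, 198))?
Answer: -62006310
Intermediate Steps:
h = -693 (h = 33*((3 + 3) - 27) = 33*(6 - 27) = 33*(-21) = -693)
(3129*14 + 43404)*(h + y(-76, 198)) = (3129*14 + 43404)*(-693 - 18) = (43806 + 43404)*(-711) = 87210*(-711) = -62006310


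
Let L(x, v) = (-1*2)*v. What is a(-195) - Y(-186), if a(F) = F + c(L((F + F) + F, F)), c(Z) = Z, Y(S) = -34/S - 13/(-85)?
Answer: 1538821/7905 ≈ 194.66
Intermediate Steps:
Y(S) = 13/85 - 34/S (Y(S) = -34/S - 13*(-1/85) = -34/S + 13/85 = 13/85 - 34/S)
L(x, v) = -2*v
a(F) = -F (a(F) = F - 2*F = -F)
a(-195) - Y(-186) = -1*(-195) - (13/85 - 34/(-186)) = 195 - (13/85 - 34*(-1/186)) = 195 - (13/85 + 17/93) = 195 - 1*2654/7905 = 195 - 2654/7905 = 1538821/7905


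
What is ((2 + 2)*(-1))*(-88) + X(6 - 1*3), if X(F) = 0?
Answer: 352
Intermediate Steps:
((2 + 2)*(-1))*(-88) + X(6 - 1*3) = ((2 + 2)*(-1))*(-88) + 0 = (4*(-1))*(-88) + 0 = -4*(-88) + 0 = 352 + 0 = 352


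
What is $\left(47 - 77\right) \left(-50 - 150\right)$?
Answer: $6000$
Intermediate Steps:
$\left(47 - 77\right) \left(-50 - 150\right) = \left(-30\right) \left(-200\right) = 6000$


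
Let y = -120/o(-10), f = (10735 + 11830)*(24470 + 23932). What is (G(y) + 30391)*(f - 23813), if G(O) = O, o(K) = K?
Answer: 33205162938751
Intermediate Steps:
f = 1092191130 (f = 22565*48402 = 1092191130)
y = 12 (y = -120/(-10) = -120*(-1/10) = 12)
(G(y) + 30391)*(f - 23813) = (12 + 30391)*(1092191130 - 23813) = 30403*1092167317 = 33205162938751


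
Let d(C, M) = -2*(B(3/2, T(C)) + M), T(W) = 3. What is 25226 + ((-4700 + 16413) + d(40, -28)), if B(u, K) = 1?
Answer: 36993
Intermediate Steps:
d(C, M) = -2 - 2*M (d(C, M) = -2*(1 + M) = -2 - 2*M)
25226 + ((-4700 + 16413) + d(40, -28)) = 25226 + ((-4700 + 16413) + (-2 - 2*(-28))) = 25226 + (11713 + (-2 + 56)) = 25226 + (11713 + 54) = 25226 + 11767 = 36993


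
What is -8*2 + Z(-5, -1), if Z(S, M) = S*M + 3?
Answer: -8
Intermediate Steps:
Z(S, M) = 3 + M*S (Z(S, M) = M*S + 3 = 3 + M*S)
-8*2 + Z(-5, -1) = -8*2 + (3 - 1*(-5)) = -16 + (3 + 5) = -16 + 8 = -8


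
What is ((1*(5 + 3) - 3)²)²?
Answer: 625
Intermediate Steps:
((1*(5 + 3) - 3)²)² = ((1*8 - 3)²)² = ((8 - 3)²)² = (5²)² = 25² = 625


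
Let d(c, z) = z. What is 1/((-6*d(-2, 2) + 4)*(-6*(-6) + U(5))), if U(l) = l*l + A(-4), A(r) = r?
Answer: -1/456 ≈ -0.0021930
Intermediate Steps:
U(l) = -4 + l² (U(l) = l*l - 4 = l² - 4 = -4 + l²)
1/((-6*d(-2, 2) + 4)*(-6*(-6) + U(5))) = 1/((-6*2 + 4)*(-6*(-6) + (-4 + 5²))) = 1/((-12 + 4)*(36 + (-4 + 25))) = 1/(-8*(36 + 21)) = 1/(-8*57) = 1/(-456) = -1/456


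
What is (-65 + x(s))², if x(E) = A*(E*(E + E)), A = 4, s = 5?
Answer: 18225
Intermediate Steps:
x(E) = 8*E² (x(E) = 4*(E*(E + E)) = 4*(E*(2*E)) = 4*(2*E²) = 8*E²)
(-65 + x(s))² = (-65 + 8*5²)² = (-65 + 8*25)² = (-65 + 200)² = 135² = 18225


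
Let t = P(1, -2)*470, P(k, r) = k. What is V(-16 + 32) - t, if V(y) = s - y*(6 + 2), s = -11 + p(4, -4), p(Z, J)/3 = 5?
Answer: -594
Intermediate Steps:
p(Z, J) = 15 (p(Z, J) = 3*5 = 15)
s = 4 (s = -11 + 15 = 4)
V(y) = 4 - 8*y (V(y) = 4 - y*(6 + 2) = 4 - y*8 = 4 - 8*y)
t = 470 (t = 1*470 = 470)
V(-16 + 32) - t = (4 - 8*(-16 + 32)) - 1*470 = (4 - 8*16) - 470 = (4 - 128) - 470 = -124 - 470 = -594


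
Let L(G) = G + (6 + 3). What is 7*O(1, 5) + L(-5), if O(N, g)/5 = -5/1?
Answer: -171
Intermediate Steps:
L(G) = 9 + G (L(G) = G + 9 = 9 + G)
O(N, g) = -25 (O(N, g) = 5*(-5/1) = 5*(-5*1) = 5*(-5) = -25)
7*O(1, 5) + L(-5) = 7*(-25) + (9 - 5) = -175 + 4 = -171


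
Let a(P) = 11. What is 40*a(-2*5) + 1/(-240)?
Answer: 105599/240 ≈ 440.00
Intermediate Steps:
40*a(-2*5) + 1/(-240) = 40*11 + 1/(-240) = 440 - 1/240 = 105599/240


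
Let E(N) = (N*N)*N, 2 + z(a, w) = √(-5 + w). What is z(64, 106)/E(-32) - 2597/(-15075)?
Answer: 42564323/246988800 - √101/32768 ≈ 0.17203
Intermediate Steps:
z(a, w) = -2 + √(-5 + w)
E(N) = N³ (E(N) = N²*N = N³)
z(64, 106)/E(-32) - 2597/(-15075) = (-2 + √(-5 + 106))/((-32)³) - 2597/(-15075) = (-2 + √101)/(-32768) - 2597*(-1/15075) = (-2 + √101)*(-1/32768) + 2597/15075 = (1/16384 - √101/32768) + 2597/15075 = 42564323/246988800 - √101/32768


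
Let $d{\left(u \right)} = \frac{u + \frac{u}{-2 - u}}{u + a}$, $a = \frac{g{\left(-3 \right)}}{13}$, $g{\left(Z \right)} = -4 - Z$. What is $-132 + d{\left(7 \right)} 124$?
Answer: $- \frac{8324}{405} \approx -20.553$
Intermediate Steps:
$a = - \frac{1}{13}$ ($a = \frac{-4 - -3}{13} = \left(-4 + 3\right) \frac{1}{13} = \left(-1\right) \frac{1}{13} = - \frac{1}{13} \approx -0.076923$)
$d{\left(u \right)} = \frac{u + \frac{u}{-2 - u}}{- \frac{1}{13} + u}$ ($d{\left(u \right)} = \frac{u + \frac{u}{-2 - u}}{u - \frac{1}{13}} = \frac{u + \frac{u}{-2 - u}}{- \frac{1}{13} + u}$)
$-132 + d{\left(7 \right)} 124 = -132 + 13 \cdot 7 \frac{1}{-2 + 13 \cdot 7^{2} + 25 \cdot 7} \left(1 + 7\right) 124 = -132 + 13 \cdot 7 \frac{1}{-2 + 13 \cdot 49 + 175} \cdot 8 \cdot 124 = -132 + 13 \cdot 7 \frac{1}{-2 + 637 + 175} \cdot 8 \cdot 124 = -132 + 13 \cdot 7 \cdot \frac{1}{810} \cdot 8 \cdot 124 = -132 + \frac{364}{405} \cdot 124 = -132 + \frac{45136}{405} = - \frac{8324}{405}$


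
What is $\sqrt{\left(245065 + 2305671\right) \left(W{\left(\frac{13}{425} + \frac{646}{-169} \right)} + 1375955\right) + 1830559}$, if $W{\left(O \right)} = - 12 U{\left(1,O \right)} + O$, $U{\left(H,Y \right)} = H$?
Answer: $\frac{\sqrt{4285381994014281439}}{1105} \approx 1.8734 \cdot 10^{6}$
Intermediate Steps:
$W{\left(O \right)} = -12 + O$ ($W{\left(O \right)} = \left(-12\right) 1 + O = -12 + O$)
$\sqrt{\left(245065 + 2305671\right) \left(W{\left(\frac{13}{425} + \frac{646}{-169} \right)} + 1375955\right) + 1830559} = \sqrt{\left(245065 + 2305671\right) \left(\left(-12 + \left(\frac{13}{425} + \frac{646}{-169}\right)\right) + 1375955\right) + 1830559} = \sqrt{2550736 \left(\left(-12 + \left(13 \cdot \frac{1}{425} + 646 \left(- \frac{1}{169}\right)\right)\right) + 1375955\right) + 1830559} = \sqrt{2550736 \left(\left(-12 + \left(\frac{13}{425} - \frac{646}{169}\right)\right) + 1375955\right) + 1830559} = \sqrt{2550736 \left(\left(-12 - \frac{272353}{71825}\right) + 1375955\right) + 1830559} = \sqrt{2550736 \left(- \frac{1134253}{71825} + 1375955\right) + 1830559} = \sqrt{2550736 \cdot \frac{98826833622}{71825} + 1830559} = \sqrt{\frac{252081162285645792}{71825} + 1830559} = \sqrt{\frac{252081293765545967}{71825}} = \frac{\sqrt{4285381994014281439}}{1105}$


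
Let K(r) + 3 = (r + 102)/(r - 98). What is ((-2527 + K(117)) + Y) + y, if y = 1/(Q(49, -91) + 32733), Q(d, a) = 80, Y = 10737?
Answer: 14193395/1727 ≈ 8218.5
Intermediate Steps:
K(r) = -3 + (102 + r)/(-98 + r) (K(r) = -3 + (r + 102)/(r - 98) = -3 + (102 + r)/(-98 + r))
y = 1/32813 (y = 1/(80 + 32733) = 1/32813 ≈ 3.0476e-5)
((-2527 + K(117)) + Y) + y = ((-2527 + 2*(198 - 1*117)/(-98 + 117)) + 10737) + 1/32813 = ((-2527 + 2*(198 - 117)/19) + 10737) + 1/32813 = ((-2527 + 2*(1/19)*81) + 10737) + 1/32813 = ((-2527 + 162/19) + 10737) + 1/32813 = (-47851/19 + 10737) + 1/32813 = 156152/19 + 1/32813 = 14193395/1727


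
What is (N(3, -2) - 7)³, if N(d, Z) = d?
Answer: -64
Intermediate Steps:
(N(3, -2) - 7)³ = (3 - 7)³ = (-4)³ = -64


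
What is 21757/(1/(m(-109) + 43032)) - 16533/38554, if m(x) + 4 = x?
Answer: 36001288867849/38554 ≈ 9.3379e+8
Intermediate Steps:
m(x) = -4 + x
21757/(1/(m(-109) + 43032)) - 16533/38554 = 21757/(1/((-4 - 109) + 43032)) - 16533/38554 = 21757/(1/(-113 + 43032)) - 16533*1/38554 = 21757/(1/42919) - 16533/38554 = 21757*42919 - 16533/38554 = 933788683 - 16533/38554 = 36001288867849/38554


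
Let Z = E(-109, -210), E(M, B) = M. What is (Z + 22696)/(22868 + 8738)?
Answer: 22587/31606 ≈ 0.71464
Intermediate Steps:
Z = -109
(Z + 22696)/(22868 + 8738) = (-109 + 22696)/(22868 + 8738) = 22587/31606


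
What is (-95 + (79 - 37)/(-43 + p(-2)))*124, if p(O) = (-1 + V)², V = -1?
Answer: -154876/13 ≈ -11914.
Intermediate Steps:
p(O) = 4 (p(O) = (-1 - 1)² = (-2)² = 4)
(-95 + (79 - 37)/(-43 + p(-2)))*124 = (-95 + (79 - 37)/(-43 + 4))*124 = (-95 + 42/(-39))*124 = (-95 + 42*(-1/39))*124 = (-95 - 14/13)*124 = -1249/13*124 = -154876/13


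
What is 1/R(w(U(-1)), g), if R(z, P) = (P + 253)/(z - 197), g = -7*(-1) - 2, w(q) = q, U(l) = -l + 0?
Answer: -98/129 ≈ -0.75969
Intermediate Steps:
U(l) = -l
g = 5 (g = 7 - 2 = 5)
R(z, P) = (253 + P)/(-197 + z)
1/R(w(U(-1)), g) = 1/((253 + 5)/(-197 - 1*(-1))) = 1/(258/(-197 + 1)) = 1/(258/(-196)) = 1/(-1/196*258) = 1/(-129/98) = -98/129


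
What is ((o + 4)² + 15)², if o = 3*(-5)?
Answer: 18496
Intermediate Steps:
o = -15
((o + 4)² + 15)² = ((-15 + 4)² + 15)² = ((-11)² + 15)² = (121 + 15)² = 136² = 18496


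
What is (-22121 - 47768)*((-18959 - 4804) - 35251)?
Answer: 4124429446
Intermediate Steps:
(-22121 - 47768)*((-18959 - 4804) - 35251) = -69889*(-23763 - 35251) = -69889*(-59014) = 4124429446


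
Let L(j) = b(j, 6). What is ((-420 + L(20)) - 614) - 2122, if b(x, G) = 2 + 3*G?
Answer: -3136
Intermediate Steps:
L(j) = 20 (L(j) = 2 + 3*6 = 2 + 18 = 20)
((-420 + L(20)) - 614) - 2122 = ((-420 + 20) - 614) - 2122 = (-400 - 614) - 2122 = -1014 - 2122 = -3136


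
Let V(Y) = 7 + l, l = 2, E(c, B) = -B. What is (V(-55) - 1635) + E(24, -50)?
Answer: -1576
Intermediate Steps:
V(Y) = 9 (V(Y) = 7 + 2 = 9)
(V(-55) - 1635) + E(24, -50) = (9 - 1635) - 1*(-50) = -1626 + 50 = -1576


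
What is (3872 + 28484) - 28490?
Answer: 3866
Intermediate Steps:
(3872 + 28484) - 28490 = 32356 - 28490 = 3866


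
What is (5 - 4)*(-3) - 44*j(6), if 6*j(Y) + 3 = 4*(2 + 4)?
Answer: -157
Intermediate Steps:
j(Y) = 7/2 (j(Y) = -½ + (4*(2 + 4))/6 = -½ + (4*6)/6 = -½ + (⅙)*24 = -½ + 4 = 7/2)
(5 - 4)*(-3) - 44*j(6) = (5 - 4)*(-3) - 44*7/2 = 1*(-3) - 154 = -3 - 154 = -157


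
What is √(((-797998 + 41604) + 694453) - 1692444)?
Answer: I*√1754385 ≈ 1324.5*I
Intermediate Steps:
√(((-797998 + 41604) + 694453) - 1692444) = √((-756394 + 694453) - 1692444) = √(-61941 - 1692444) = √(-1754385) = I*√1754385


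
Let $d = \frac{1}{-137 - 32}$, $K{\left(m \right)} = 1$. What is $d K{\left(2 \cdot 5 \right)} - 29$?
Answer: $- \frac{4902}{169} \approx -29.006$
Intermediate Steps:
$d = - \frac{1}{169}$ ($d = \frac{1}{-169} = - \frac{1}{169} \approx -0.0059172$)
$d K{\left(2 \cdot 5 \right)} - 29 = \left(- \frac{1}{169}\right) 1 - 29 = - \frac{1}{169} - 29 = - \frac{4902}{169}$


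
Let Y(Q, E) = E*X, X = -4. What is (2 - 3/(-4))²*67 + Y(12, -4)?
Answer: 8363/16 ≈ 522.69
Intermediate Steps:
Y(Q, E) = -4*E (Y(Q, E) = E*(-4) = -4*E)
(2 - 3/(-4))²*67 + Y(12, -4) = (2 - 3/(-4))²*67 - 4*(-4) = (2 - 3*(-¼))²*67 + 16 = (2 + ¾)²*67 + 16 = (11/4)²*67 + 16 = (121/16)*67 + 16 = 8107/16 + 16 = 8363/16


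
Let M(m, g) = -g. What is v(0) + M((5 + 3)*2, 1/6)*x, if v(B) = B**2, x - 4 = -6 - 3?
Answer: 5/6 ≈ 0.83333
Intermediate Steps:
x = -5 (x = 4 + (-6 - 3) = 4 - 9 = -5)
v(0) + M((5 + 3)*2, 1/6)*x = 0**2 - 1/6*(-5) = 0 - 1*1/6*(-5) = 0 - 1/6*(-5) = 0 + 5/6 = 5/6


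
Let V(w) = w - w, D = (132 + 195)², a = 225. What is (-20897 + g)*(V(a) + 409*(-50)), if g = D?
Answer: -1759354400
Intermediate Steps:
D = 106929 (D = 327² = 106929)
V(w) = 0
g = 106929
(-20897 + g)*(V(a) + 409*(-50)) = (-20897 + 106929)*(0 + 409*(-50)) = 86032*(0 - 20450) = 86032*(-20450) = -1759354400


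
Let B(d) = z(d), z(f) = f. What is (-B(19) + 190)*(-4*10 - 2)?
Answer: -7182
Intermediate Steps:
B(d) = d
(-B(19) + 190)*(-4*10 - 2) = (-1*19 + 190)*(-4*10 - 2) = (-19 + 190)*(-40 - 2) = 171*(-42) = -7182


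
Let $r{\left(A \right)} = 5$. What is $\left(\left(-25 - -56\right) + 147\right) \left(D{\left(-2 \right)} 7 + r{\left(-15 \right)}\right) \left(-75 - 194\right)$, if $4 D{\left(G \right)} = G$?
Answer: $-71823$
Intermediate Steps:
$D{\left(G \right)} = \frac{G}{4}$
$\left(\left(-25 - -56\right) + 147\right) \left(D{\left(-2 \right)} 7 + r{\left(-15 \right)}\right) \left(-75 - 194\right) = \left(\left(-25 - -56\right) + 147\right) \left(\frac{1}{4} \left(-2\right) 7 + 5\right) \left(-75 - 194\right) = \left(\left(-25 + 56\right) + 147\right) \left(\left(- \frac{1}{2}\right) 7 + 5\right) \left(-269\right) = \left(31 + 147\right) \left(- \frac{7}{2} + 5\right) \left(-269\right) = 178 \cdot \frac{3}{2} \left(-269\right) = 178 \left(- \frac{807}{2}\right) = -71823$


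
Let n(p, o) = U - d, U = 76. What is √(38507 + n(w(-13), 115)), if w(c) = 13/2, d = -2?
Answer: √38585 ≈ 196.43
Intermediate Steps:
w(c) = 13/2 (w(c) = 13*(½) = 13/2)
n(p, o) = 78 (n(p, o) = 76 - 1*(-2) = 76 + 2 = 78)
√(38507 + n(w(-13), 115)) = √(38507 + 78) = √38585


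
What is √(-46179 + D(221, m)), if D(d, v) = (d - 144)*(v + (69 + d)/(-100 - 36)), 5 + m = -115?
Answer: I*√64254169/34 ≈ 235.76*I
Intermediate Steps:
m = -120 (m = -5 - 115 = -120)
D(d, v) = (-144 + d)*(-69/136 + v - d/136) (D(d, v) = (-144 + d)*(v + (69 + d)/(-136)) = (-144 + d)*(v + (69 + d)*(-1/136)) = (-144 + d)*(v + (-69/136 - d/136)) = (-144 + d)*(-69/136 + v - d/136))
√(-46179 + D(221, m)) = √(-46179 + (1242/17 - 144*(-120) - 1/136*221² + (75/136)*221 + 221*(-120))) = √(-46179 + (1242/17 + 17280 - 1/136*48841 + 975/8 - 26520)) = √(-46179 + (1242/17 + 17280 - 2873/8 + 975/8 - 26520)) = √(-46179 - 639485/68) = √(-3779657/68) = I*√64254169/34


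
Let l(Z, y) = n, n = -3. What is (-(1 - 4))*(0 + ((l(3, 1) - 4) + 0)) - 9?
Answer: -30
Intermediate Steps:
l(Z, y) = -3
(-(1 - 4))*(0 + ((l(3, 1) - 4) + 0)) - 9 = (-(1 - 4))*(0 + ((-3 - 4) + 0)) - 9 = (-1*(-3))*(0 + (-7 + 0)) - 9 = 3*(0 - 7) - 9 = 3*(-7) - 9 = -21 - 9 = -30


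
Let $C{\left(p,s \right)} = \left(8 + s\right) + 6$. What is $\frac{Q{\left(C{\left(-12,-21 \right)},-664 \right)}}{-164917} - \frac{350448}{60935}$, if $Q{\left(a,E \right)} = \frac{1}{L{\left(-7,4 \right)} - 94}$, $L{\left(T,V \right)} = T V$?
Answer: $- \frac{1007281363231}{175143503170} \approx -5.7512$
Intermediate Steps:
$C{\left(p,s \right)} = 14 + s$
$Q{\left(a,E \right)} = - \frac{1}{122}$ ($Q{\left(a,E \right)} = \frac{1}{\left(-7\right) 4 - 94} = \frac{1}{-28 - 94} = \frac{1}{-122} = - \frac{1}{122}$)
$\frac{Q{\left(C{\left(-12,-21 \right)},-664 \right)}}{-164917} - \frac{350448}{60935} = - \frac{1}{122 \left(-164917\right)} - \frac{350448}{60935} = \left(- \frac{1}{122}\right) \left(- \frac{1}{164917}\right) - \frac{50064}{8705} = \frac{1}{20119874} - \frac{50064}{8705} = - \frac{1007281363231}{175143503170}$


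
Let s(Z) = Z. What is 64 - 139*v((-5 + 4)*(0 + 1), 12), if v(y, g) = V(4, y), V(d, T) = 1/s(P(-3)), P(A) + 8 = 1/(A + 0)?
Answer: 2017/25 ≈ 80.680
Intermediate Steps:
P(A) = -8 + 1/A (P(A) = -8 + 1/(A + 0) = -8 + 1/A)
V(d, T) = -3/25 (V(d, T) = 1/(-8 + 1/(-3)) = 1/(-8 - ⅓) = 1/(-25/3) = -3/25)
v(y, g) = -3/25
64 - 139*v((-5 + 4)*(0 + 1), 12) = 64 - 139*(-3/25) = 64 + 417/25 = 2017/25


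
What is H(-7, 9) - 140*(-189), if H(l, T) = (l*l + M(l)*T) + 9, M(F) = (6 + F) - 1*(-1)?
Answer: 26518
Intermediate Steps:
M(F) = 7 + F (M(F) = (6 + F) + 1 = 7 + F)
H(l, T) = 9 + l² + T*(7 + l) (H(l, T) = (l*l + (7 + l)*T) + 9 = (l² + T*(7 + l)) + 9 = 9 + l² + T*(7 + l))
H(-7, 9) - 140*(-189) = (9 + (-7)² + 9*(7 - 7)) - 140*(-189) = (9 + 49 + 9*0) + 26460 = (9 + 49 + 0) + 26460 = 58 + 26460 = 26518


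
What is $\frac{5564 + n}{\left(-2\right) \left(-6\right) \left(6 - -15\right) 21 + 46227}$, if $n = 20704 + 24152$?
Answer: $\frac{50420}{51519} \approx 0.97867$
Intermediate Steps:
$n = 44856$
$\frac{5564 + n}{\left(-2\right) \left(-6\right) \left(6 - -15\right) 21 + 46227} = \frac{5564 + 44856}{\left(-2\right) \left(-6\right) \left(6 - -15\right) 21 + 46227} = \frac{50420}{12 \left(6 + 15\right) 21 + 46227} = \frac{50420}{12 \cdot 21 \cdot 21 + 46227} = \frac{50420}{252 \cdot 21 + 46227} = \frac{50420}{5292 + 46227} = \frac{50420}{51519}$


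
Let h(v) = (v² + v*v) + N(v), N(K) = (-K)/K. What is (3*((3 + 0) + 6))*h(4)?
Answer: 837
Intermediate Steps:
N(K) = -1
h(v) = -1 + 2*v² (h(v) = (v² + v*v) - 1 = (v² + v²) - 1 = 2*v² - 1 = -1 + 2*v²)
(3*((3 + 0) + 6))*h(4) = (3*((3 + 0) + 6))*(-1 + 2*4²) = (3*(3 + 6))*(-1 + 2*16) = (3*9)*(-1 + 32) = 27*31 = 837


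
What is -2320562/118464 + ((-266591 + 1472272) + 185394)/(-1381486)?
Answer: -842654055983/40914089376 ≈ -20.596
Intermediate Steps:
-2320562/118464 + ((-266591 + 1472272) + 185394)/(-1381486) = -2320562*1/118464 + (1205681 + 185394)*(-1/1381486) = -1160281/59232 + 1391075*(-1/1381486) = -1160281/59232 - 1391075/1381486 = -842654055983/40914089376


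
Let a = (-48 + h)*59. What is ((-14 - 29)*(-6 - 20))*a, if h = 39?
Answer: -593658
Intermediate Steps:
a = -531 (a = (-48 + 39)*59 = -9*59 = -531)
((-14 - 29)*(-6 - 20))*a = ((-14 - 29)*(-6 - 20))*(-531) = -43*(-26)*(-531) = 1118*(-531) = -593658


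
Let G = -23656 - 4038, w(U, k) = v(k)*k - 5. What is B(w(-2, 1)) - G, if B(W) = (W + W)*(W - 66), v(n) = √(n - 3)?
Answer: 28400 - 152*I*√2 ≈ 28400.0 - 214.96*I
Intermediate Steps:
v(n) = √(-3 + n)
w(U, k) = -5 + k*√(-3 + k) (w(U, k) = √(-3 + k)*k - 5 = k*√(-3 + k) - 5 = -5 + k*√(-3 + k))
B(W) = 2*W*(-66 + W) (B(W) = (2*W)*(-66 + W) = 2*W*(-66 + W))
G = -27694
B(w(-2, 1)) - G = 2*(-5 + 1*√(-3 + 1))*(-66 + (-5 + 1*√(-3 + 1))) - 1*(-27694) = 2*(-5 + 1*√(-2))*(-66 + (-5 + 1*√(-2))) + 27694 = 2*(-5 + 1*(I*√2))*(-66 + (-5 + 1*(I*√2))) + 27694 = 2*(-5 + I*√2)*(-66 + (-5 + I*√2)) + 27694 = 2*(-5 + I*√2)*(-71 + I*√2) + 27694 = 2*(-71 + I*√2)*(-5 + I*√2) + 27694 = 27694 + 2*(-71 + I*√2)*(-5 + I*√2)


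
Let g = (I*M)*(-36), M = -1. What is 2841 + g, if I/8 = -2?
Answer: 2265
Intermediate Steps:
I = -16 (I = 8*(-2) = -16)
g = -576 (g = -16*(-1)*(-36) = 16*(-36) = -576)
2841 + g = 2841 - 576 = 2265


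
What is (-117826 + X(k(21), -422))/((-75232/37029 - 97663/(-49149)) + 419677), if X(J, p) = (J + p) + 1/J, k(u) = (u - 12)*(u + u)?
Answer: -23647446859391/84196901018832 ≈ -0.28086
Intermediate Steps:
k(u) = 2*u*(-12 + u) (k(u) = (-12 + u)*(2*u) = 2*u*(-12 + u))
X(J, p) = J + p + 1/J
(-117826 + X(k(21), -422))/((-75232/37029 - 97663/(-49149)) + 419677) = (-117826 + (2*21*(-12 + 21) - 422 + 1/(2*21*(-12 + 21))))/((-75232/37029 - 97663/(-49149)) + 419677) = (-117826 + (2*21*9 - 422 + 1/(2*21*9)))/((-75232*1/37029 - 97663*(-1/49149)) + 419677) = (-117826 + (378 - 422 + 1/378))/((-75232/37029 + 769/387) + 419677) = (-117826 + (378 - 422 + 1/378))/(-213161/4776741 + 419677) = (-117826 - 16631/378)/(2004688119496/4776741) = -44554859/378*4776741/2004688119496 = -23647446859391/84196901018832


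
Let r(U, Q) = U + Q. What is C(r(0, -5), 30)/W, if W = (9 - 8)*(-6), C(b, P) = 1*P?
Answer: -5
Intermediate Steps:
r(U, Q) = Q + U
C(b, P) = P
W = -6 (W = 1*(-6) = -6)
C(r(0, -5), 30)/W = 30/(-6) = 30*(-⅙) = -5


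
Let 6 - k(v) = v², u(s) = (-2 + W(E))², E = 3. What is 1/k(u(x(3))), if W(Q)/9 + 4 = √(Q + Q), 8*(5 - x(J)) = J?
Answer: -653203/84221237530 - 132012*√6/42110618765 ≈ -1.5435e-5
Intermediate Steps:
x(J) = 5 - J/8
W(Q) = -36 + 9*√2*√Q (W(Q) = -36 + 9*√(Q + Q) = -36 + 9*√(2*Q) = -36 + 9*(√2*√Q) = -36 + 9*√2*√Q)
u(s) = (-38 + 9*√6)² (u(s) = (-2 + (-36 + 9*√2*√3))² = (-2 + (-36 + 9*√6))² = (-38 + 9*√6)²)
k(v) = 6 - v²
1/k(u(x(3))) = 1/(6 - (1930 - 684*√6)²)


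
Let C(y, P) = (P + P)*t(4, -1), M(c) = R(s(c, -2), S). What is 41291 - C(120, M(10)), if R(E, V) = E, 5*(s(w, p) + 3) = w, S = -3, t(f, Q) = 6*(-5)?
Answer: 41231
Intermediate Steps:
t(f, Q) = -30
s(w, p) = -3 + w/5
M(c) = -3 + c/5
C(y, P) = -60*P (C(y, P) = (P + P)*(-30) = (2*P)*(-30) = -60*P)
41291 - C(120, M(10)) = 41291 - (-60)*(-3 + (⅕)*10) = 41291 - (-60)*(-3 + 2) = 41291 - (-60)*(-1) = 41291 - 1*60 = 41291 - 60 = 41231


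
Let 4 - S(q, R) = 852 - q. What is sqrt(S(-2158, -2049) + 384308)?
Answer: sqrt(381302) ≈ 617.50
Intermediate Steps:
S(q, R) = -848 + q (S(q, R) = 4 - (852 - q) = 4 + (-852 + q) = -848 + q)
sqrt(S(-2158, -2049) + 384308) = sqrt((-848 - 2158) + 384308) = sqrt(-3006 + 384308) = sqrt(381302)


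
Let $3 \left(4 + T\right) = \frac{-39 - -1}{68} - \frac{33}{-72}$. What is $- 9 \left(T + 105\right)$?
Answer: $- \frac{123583}{136} \approx -908.7$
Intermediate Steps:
$T = - \frac{4937}{1224}$ ($T = -4 + \frac{\frac{-39 - -1}{68} - \frac{33}{-72}}{3} = -4 + \frac{\left(-39 + 1\right) \frac{1}{68} - - \frac{11}{24}}{3} = -4 + \frac{\left(-38\right) \frac{1}{68} + \frac{11}{24}}{3} = -4 + \frac{- \frac{19}{34} + \frac{11}{24}}{3} = -4 + \frac{1}{3} \left(- \frac{41}{408}\right) = -4 - \frac{41}{1224} = - \frac{4937}{1224} \approx -4.0335$)
$- 9 \left(T + 105\right) = - 9 \left(- \frac{4937}{1224} + 105\right) = \left(-9\right) \frac{123583}{1224} = - \frac{123583}{136}$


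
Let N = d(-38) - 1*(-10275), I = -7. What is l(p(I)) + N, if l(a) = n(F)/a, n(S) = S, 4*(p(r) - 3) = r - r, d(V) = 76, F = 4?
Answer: 31057/3 ≈ 10352.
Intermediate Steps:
p(r) = 3 (p(r) = 3 + (r - r)/4 = 3 + (¼)*0 = 3 + 0 = 3)
l(a) = 4/a
N = 10351 (N = 76 - 1*(-10275) = 76 + 10275 = 10351)
l(p(I)) + N = 4/3 + 10351 = 31057/3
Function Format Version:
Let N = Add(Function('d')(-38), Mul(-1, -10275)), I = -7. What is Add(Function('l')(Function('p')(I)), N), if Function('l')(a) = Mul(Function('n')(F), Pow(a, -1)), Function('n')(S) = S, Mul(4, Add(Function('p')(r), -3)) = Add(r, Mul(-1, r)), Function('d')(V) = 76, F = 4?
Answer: Rational(31057, 3) ≈ 10352.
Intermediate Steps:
Function('p')(r) = 3 (Function('p')(r) = Add(3, Mul(Rational(1, 4), Add(r, Mul(-1, r)))) = Add(3, Mul(Rational(1, 4), 0)) = Add(3, 0) = 3)
Function('l')(a) = Mul(4, Pow(a, -1))
N = 10351 (N = Add(76, Mul(-1, -10275)) = Add(76, 10275) = 10351)
Add(Function('l')(Function('p')(I)), N) = Add(Mul(4, Pow(3, -1)), 10351) = Add(Mul(4, Rational(1, 3)), 10351) = Add(Rational(4, 3), 10351) = Rational(31057, 3)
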